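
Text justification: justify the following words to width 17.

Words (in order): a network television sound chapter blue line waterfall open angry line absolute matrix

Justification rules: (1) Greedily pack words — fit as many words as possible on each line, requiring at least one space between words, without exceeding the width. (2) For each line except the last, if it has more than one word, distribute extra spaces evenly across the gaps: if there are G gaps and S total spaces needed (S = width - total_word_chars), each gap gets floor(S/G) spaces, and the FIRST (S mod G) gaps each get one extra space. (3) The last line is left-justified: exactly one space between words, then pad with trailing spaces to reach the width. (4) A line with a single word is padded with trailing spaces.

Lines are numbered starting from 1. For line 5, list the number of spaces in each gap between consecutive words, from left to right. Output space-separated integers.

Answer: 8

Derivation:
Line 1: ['a', 'network'] (min_width=9, slack=8)
Line 2: ['television', 'sound'] (min_width=16, slack=1)
Line 3: ['chapter', 'blue', 'line'] (min_width=17, slack=0)
Line 4: ['waterfall', 'open'] (min_width=14, slack=3)
Line 5: ['angry', 'line'] (min_width=10, slack=7)
Line 6: ['absolute', 'matrix'] (min_width=15, slack=2)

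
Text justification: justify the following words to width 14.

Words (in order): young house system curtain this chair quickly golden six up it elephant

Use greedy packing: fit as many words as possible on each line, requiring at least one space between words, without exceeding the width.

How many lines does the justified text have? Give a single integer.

Answer: 6

Derivation:
Line 1: ['young', 'house'] (min_width=11, slack=3)
Line 2: ['system', 'curtain'] (min_width=14, slack=0)
Line 3: ['this', 'chair'] (min_width=10, slack=4)
Line 4: ['quickly', 'golden'] (min_width=14, slack=0)
Line 5: ['six', 'up', 'it'] (min_width=9, slack=5)
Line 6: ['elephant'] (min_width=8, slack=6)
Total lines: 6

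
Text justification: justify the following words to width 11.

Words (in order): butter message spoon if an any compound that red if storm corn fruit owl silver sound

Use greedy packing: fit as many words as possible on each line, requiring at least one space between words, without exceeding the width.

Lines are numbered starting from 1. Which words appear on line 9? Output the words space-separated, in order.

Answer: silver

Derivation:
Line 1: ['butter'] (min_width=6, slack=5)
Line 2: ['message'] (min_width=7, slack=4)
Line 3: ['spoon', 'if', 'an'] (min_width=11, slack=0)
Line 4: ['any'] (min_width=3, slack=8)
Line 5: ['compound'] (min_width=8, slack=3)
Line 6: ['that', 'red', 'if'] (min_width=11, slack=0)
Line 7: ['storm', 'corn'] (min_width=10, slack=1)
Line 8: ['fruit', 'owl'] (min_width=9, slack=2)
Line 9: ['silver'] (min_width=6, slack=5)
Line 10: ['sound'] (min_width=5, slack=6)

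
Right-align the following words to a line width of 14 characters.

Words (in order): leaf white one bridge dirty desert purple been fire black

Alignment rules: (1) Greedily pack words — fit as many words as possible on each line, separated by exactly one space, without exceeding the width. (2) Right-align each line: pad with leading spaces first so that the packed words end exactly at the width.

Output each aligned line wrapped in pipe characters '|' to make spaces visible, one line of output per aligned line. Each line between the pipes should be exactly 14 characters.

Answer: |leaf white one|
|  bridge dirty|
| desert purple|
|     been fire|
|         black|

Derivation:
Line 1: ['leaf', 'white', 'one'] (min_width=14, slack=0)
Line 2: ['bridge', 'dirty'] (min_width=12, slack=2)
Line 3: ['desert', 'purple'] (min_width=13, slack=1)
Line 4: ['been', 'fire'] (min_width=9, slack=5)
Line 5: ['black'] (min_width=5, slack=9)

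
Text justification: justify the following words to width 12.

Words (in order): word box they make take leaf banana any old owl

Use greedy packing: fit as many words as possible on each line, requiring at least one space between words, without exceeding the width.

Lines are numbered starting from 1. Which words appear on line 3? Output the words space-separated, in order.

Answer: take leaf

Derivation:
Line 1: ['word', 'box'] (min_width=8, slack=4)
Line 2: ['they', 'make'] (min_width=9, slack=3)
Line 3: ['take', 'leaf'] (min_width=9, slack=3)
Line 4: ['banana', 'any'] (min_width=10, slack=2)
Line 5: ['old', 'owl'] (min_width=7, slack=5)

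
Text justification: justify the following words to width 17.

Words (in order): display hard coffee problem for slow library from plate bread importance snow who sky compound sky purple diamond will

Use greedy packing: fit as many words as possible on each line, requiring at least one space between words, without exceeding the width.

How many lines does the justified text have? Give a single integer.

Line 1: ['display', 'hard'] (min_width=12, slack=5)
Line 2: ['coffee', 'problem'] (min_width=14, slack=3)
Line 3: ['for', 'slow', 'library'] (min_width=16, slack=1)
Line 4: ['from', 'plate', 'bread'] (min_width=16, slack=1)
Line 5: ['importance', 'snow'] (min_width=15, slack=2)
Line 6: ['who', 'sky', 'compound'] (min_width=16, slack=1)
Line 7: ['sky', 'purple'] (min_width=10, slack=7)
Line 8: ['diamond', 'will'] (min_width=12, slack=5)
Total lines: 8

Answer: 8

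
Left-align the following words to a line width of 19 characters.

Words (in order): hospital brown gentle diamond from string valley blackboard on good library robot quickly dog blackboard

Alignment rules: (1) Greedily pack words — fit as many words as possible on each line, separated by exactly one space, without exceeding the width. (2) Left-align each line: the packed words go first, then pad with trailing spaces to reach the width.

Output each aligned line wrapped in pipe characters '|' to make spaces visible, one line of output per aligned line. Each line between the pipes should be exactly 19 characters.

Answer: |hospital brown     |
|gentle diamond from|
|string valley      |
|blackboard on good |
|library robot      |
|quickly dog        |
|blackboard         |

Derivation:
Line 1: ['hospital', 'brown'] (min_width=14, slack=5)
Line 2: ['gentle', 'diamond', 'from'] (min_width=19, slack=0)
Line 3: ['string', 'valley'] (min_width=13, slack=6)
Line 4: ['blackboard', 'on', 'good'] (min_width=18, slack=1)
Line 5: ['library', 'robot'] (min_width=13, slack=6)
Line 6: ['quickly', 'dog'] (min_width=11, slack=8)
Line 7: ['blackboard'] (min_width=10, slack=9)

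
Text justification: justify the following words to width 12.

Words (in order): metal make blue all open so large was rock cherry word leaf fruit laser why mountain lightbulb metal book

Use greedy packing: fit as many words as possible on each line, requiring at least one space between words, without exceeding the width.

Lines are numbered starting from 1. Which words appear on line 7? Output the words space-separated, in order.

Answer: fruit laser

Derivation:
Line 1: ['metal', 'make'] (min_width=10, slack=2)
Line 2: ['blue', 'all'] (min_width=8, slack=4)
Line 3: ['open', 'so'] (min_width=7, slack=5)
Line 4: ['large', 'was'] (min_width=9, slack=3)
Line 5: ['rock', 'cherry'] (min_width=11, slack=1)
Line 6: ['word', 'leaf'] (min_width=9, slack=3)
Line 7: ['fruit', 'laser'] (min_width=11, slack=1)
Line 8: ['why', 'mountain'] (min_width=12, slack=0)
Line 9: ['lightbulb'] (min_width=9, slack=3)
Line 10: ['metal', 'book'] (min_width=10, slack=2)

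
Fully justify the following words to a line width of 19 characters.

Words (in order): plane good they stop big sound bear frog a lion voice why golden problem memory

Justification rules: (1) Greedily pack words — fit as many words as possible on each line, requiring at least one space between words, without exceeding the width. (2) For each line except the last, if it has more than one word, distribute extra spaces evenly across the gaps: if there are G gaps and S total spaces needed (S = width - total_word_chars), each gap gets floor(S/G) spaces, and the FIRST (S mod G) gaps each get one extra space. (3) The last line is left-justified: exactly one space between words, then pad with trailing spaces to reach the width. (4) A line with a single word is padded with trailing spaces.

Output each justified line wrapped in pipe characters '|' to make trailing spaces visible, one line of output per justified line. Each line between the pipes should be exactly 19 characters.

Answer: |plane   good   they|
|stop big sound bear|
|frog  a  lion voice|
|why  golden problem|
|memory             |

Derivation:
Line 1: ['plane', 'good', 'they'] (min_width=15, slack=4)
Line 2: ['stop', 'big', 'sound', 'bear'] (min_width=19, slack=0)
Line 3: ['frog', 'a', 'lion', 'voice'] (min_width=17, slack=2)
Line 4: ['why', 'golden', 'problem'] (min_width=18, slack=1)
Line 5: ['memory'] (min_width=6, slack=13)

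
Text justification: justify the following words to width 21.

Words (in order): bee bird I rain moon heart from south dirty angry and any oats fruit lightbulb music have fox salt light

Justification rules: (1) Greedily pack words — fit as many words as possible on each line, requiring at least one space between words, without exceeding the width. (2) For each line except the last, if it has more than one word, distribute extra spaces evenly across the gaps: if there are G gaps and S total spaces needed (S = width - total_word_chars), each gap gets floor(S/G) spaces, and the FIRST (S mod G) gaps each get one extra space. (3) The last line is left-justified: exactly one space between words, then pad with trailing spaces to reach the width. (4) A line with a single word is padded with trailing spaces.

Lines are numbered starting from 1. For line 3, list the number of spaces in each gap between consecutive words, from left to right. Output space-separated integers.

Answer: 2 2 1

Derivation:
Line 1: ['bee', 'bird', 'I', 'rain', 'moon'] (min_width=20, slack=1)
Line 2: ['heart', 'from', 'south'] (min_width=16, slack=5)
Line 3: ['dirty', 'angry', 'and', 'any'] (min_width=19, slack=2)
Line 4: ['oats', 'fruit', 'lightbulb'] (min_width=20, slack=1)
Line 5: ['music', 'have', 'fox', 'salt'] (min_width=19, slack=2)
Line 6: ['light'] (min_width=5, slack=16)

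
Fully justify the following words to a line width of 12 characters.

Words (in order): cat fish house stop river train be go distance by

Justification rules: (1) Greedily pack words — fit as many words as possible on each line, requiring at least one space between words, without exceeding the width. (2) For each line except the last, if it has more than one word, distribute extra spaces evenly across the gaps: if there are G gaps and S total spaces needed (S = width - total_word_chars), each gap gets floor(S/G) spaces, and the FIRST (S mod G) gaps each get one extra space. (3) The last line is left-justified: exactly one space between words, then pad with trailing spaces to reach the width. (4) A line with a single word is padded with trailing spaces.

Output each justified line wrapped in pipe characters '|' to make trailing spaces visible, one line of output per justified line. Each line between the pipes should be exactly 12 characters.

Line 1: ['cat', 'fish'] (min_width=8, slack=4)
Line 2: ['house', 'stop'] (min_width=10, slack=2)
Line 3: ['river', 'train'] (min_width=11, slack=1)
Line 4: ['be', 'go'] (min_width=5, slack=7)
Line 5: ['distance', 'by'] (min_width=11, slack=1)

Answer: |cat     fish|
|house   stop|
|river  train|
|be        go|
|distance by |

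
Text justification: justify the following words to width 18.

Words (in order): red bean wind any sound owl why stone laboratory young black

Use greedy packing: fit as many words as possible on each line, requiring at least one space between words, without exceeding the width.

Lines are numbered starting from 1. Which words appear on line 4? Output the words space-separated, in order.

Answer: young black

Derivation:
Line 1: ['red', 'bean', 'wind', 'any'] (min_width=17, slack=1)
Line 2: ['sound', 'owl', 'why'] (min_width=13, slack=5)
Line 3: ['stone', 'laboratory'] (min_width=16, slack=2)
Line 4: ['young', 'black'] (min_width=11, slack=7)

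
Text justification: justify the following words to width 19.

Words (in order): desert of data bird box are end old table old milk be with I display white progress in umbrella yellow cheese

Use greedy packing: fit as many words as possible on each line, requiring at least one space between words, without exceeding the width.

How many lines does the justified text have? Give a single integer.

Answer: 7

Derivation:
Line 1: ['desert', 'of', 'data', 'bird'] (min_width=19, slack=0)
Line 2: ['box', 'are', 'end', 'old'] (min_width=15, slack=4)
Line 3: ['table', 'old', 'milk', 'be'] (min_width=17, slack=2)
Line 4: ['with', 'I', 'display'] (min_width=14, slack=5)
Line 5: ['white', 'progress', 'in'] (min_width=17, slack=2)
Line 6: ['umbrella', 'yellow'] (min_width=15, slack=4)
Line 7: ['cheese'] (min_width=6, slack=13)
Total lines: 7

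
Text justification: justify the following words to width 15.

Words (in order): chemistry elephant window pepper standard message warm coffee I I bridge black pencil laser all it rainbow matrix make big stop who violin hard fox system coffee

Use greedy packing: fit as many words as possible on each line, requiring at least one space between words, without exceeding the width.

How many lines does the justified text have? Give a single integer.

Line 1: ['chemistry'] (min_width=9, slack=6)
Line 2: ['elephant', 'window'] (min_width=15, slack=0)
Line 3: ['pepper', 'standard'] (min_width=15, slack=0)
Line 4: ['message', 'warm'] (min_width=12, slack=3)
Line 5: ['coffee', 'I', 'I'] (min_width=10, slack=5)
Line 6: ['bridge', 'black'] (min_width=12, slack=3)
Line 7: ['pencil', 'laser'] (min_width=12, slack=3)
Line 8: ['all', 'it', 'rainbow'] (min_width=14, slack=1)
Line 9: ['matrix', 'make', 'big'] (min_width=15, slack=0)
Line 10: ['stop', 'who', 'violin'] (min_width=15, slack=0)
Line 11: ['hard', 'fox', 'system'] (min_width=15, slack=0)
Line 12: ['coffee'] (min_width=6, slack=9)
Total lines: 12

Answer: 12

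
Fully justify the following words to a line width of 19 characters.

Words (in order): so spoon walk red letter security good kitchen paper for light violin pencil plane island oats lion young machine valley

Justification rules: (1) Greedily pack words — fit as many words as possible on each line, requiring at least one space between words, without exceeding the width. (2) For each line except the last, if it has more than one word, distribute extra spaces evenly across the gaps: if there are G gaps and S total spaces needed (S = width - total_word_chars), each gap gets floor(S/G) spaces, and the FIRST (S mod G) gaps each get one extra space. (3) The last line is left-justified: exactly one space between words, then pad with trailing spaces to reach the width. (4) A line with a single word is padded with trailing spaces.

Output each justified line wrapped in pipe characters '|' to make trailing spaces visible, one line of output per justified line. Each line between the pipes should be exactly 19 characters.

Answer: |so  spoon  walk red|
|letter     security|
|good  kitchen paper|
|for   light  violin|
|pencil plane island|
|oats   lion   young|
|machine valley     |

Derivation:
Line 1: ['so', 'spoon', 'walk', 'red'] (min_width=17, slack=2)
Line 2: ['letter', 'security'] (min_width=15, slack=4)
Line 3: ['good', 'kitchen', 'paper'] (min_width=18, slack=1)
Line 4: ['for', 'light', 'violin'] (min_width=16, slack=3)
Line 5: ['pencil', 'plane', 'island'] (min_width=19, slack=0)
Line 6: ['oats', 'lion', 'young'] (min_width=15, slack=4)
Line 7: ['machine', 'valley'] (min_width=14, slack=5)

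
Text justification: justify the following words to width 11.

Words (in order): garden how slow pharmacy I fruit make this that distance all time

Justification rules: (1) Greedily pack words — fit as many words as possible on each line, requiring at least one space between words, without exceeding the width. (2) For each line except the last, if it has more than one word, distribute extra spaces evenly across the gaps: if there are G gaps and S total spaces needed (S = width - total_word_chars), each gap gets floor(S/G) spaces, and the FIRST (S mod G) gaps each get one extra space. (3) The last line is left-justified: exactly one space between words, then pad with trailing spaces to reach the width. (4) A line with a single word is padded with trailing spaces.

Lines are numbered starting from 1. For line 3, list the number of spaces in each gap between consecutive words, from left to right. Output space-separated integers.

Line 1: ['garden', 'how'] (min_width=10, slack=1)
Line 2: ['slow'] (min_width=4, slack=7)
Line 3: ['pharmacy', 'I'] (min_width=10, slack=1)
Line 4: ['fruit', 'make'] (min_width=10, slack=1)
Line 5: ['this', 'that'] (min_width=9, slack=2)
Line 6: ['distance'] (min_width=8, slack=3)
Line 7: ['all', 'time'] (min_width=8, slack=3)

Answer: 2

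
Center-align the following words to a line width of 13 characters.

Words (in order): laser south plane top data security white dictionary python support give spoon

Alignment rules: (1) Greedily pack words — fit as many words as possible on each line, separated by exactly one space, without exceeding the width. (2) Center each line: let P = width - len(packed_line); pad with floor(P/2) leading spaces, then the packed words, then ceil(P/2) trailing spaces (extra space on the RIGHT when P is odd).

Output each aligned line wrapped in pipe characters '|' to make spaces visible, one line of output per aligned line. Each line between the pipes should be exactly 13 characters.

Answer: | laser south |
|  plane top  |
|data security|
|    white    |
| dictionary  |
|   python    |
|support give |
|    spoon    |

Derivation:
Line 1: ['laser', 'south'] (min_width=11, slack=2)
Line 2: ['plane', 'top'] (min_width=9, slack=4)
Line 3: ['data', 'security'] (min_width=13, slack=0)
Line 4: ['white'] (min_width=5, slack=8)
Line 5: ['dictionary'] (min_width=10, slack=3)
Line 6: ['python'] (min_width=6, slack=7)
Line 7: ['support', 'give'] (min_width=12, slack=1)
Line 8: ['spoon'] (min_width=5, slack=8)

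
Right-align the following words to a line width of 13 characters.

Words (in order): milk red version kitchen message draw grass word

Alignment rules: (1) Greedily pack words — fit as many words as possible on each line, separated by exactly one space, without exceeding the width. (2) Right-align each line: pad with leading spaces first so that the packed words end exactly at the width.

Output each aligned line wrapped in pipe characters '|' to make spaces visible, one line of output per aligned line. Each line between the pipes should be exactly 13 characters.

Line 1: ['milk', 'red'] (min_width=8, slack=5)
Line 2: ['version'] (min_width=7, slack=6)
Line 3: ['kitchen'] (min_width=7, slack=6)
Line 4: ['message', 'draw'] (min_width=12, slack=1)
Line 5: ['grass', 'word'] (min_width=10, slack=3)

Answer: |     milk red|
|      version|
|      kitchen|
| message draw|
|   grass word|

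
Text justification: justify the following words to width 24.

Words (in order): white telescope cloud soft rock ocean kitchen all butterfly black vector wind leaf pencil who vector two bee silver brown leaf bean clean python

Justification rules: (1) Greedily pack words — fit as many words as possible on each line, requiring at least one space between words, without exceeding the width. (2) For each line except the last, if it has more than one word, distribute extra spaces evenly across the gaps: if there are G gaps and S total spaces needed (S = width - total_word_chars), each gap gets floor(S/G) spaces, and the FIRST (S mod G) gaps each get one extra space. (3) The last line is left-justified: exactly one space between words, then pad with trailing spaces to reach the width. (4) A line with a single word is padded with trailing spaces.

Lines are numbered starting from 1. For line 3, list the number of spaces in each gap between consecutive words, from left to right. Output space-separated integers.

Answer: 4 3

Derivation:
Line 1: ['white', 'telescope', 'cloud'] (min_width=21, slack=3)
Line 2: ['soft', 'rock', 'ocean', 'kitchen'] (min_width=23, slack=1)
Line 3: ['all', 'butterfly', 'black'] (min_width=19, slack=5)
Line 4: ['vector', 'wind', 'leaf', 'pencil'] (min_width=23, slack=1)
Line 5: ['who', 'vector', 'two', 'bee'] (min_width=18, slack=6)
Line 6: ['silver', 'brown', 'leaf', 'bean'] (min_width=22, slack=2)
Line 7: ['clean', 'python'] (min_width=12, slack=12)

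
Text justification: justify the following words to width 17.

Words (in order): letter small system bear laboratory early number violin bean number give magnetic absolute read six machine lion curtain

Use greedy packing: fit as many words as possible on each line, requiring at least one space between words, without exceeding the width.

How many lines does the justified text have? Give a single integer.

Line 1: ['letter', 'small'] (min_width=12, slack=5)
Line 2: ['system', 'bear'] (min_width=11, slack=6)
Line 3: ['laboratory', 'early'] (min_width=16, slack=1)
Line 4: ['number', 'violin'] (min_width=13, slack=4)
Line 5: ['bean', 'number', 'give'] (min_width=16, slack=1)
Line 6: ['magnetic', 'absolute'] (min_width=17, slack=0)
Line 7: ['read', 'six', 'machine'] (min_width=16, slack=1)
Line 8: ['lion', 'curtain'] (min_width=12, slack=5)
Total lines: 8

Answer: 8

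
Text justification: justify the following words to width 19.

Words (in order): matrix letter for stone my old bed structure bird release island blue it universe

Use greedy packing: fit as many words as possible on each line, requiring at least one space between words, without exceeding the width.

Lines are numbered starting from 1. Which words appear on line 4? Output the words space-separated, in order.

Line 1: ['matrix', 'letter', 'for'] (min_width=17, slack=2)
Line 2: ['stone', 'my', 'old', 'bed'] (min_width=16, slack=3)
Line 3: ['structure', 'bird'] (min_width=14, slack=5)
Line 4: ['release', 'island', 'blue'] (min_width=19, slack=0)
Line 5: ['it', 'universe'] (min_width=11, slack=8)

Answer: release island blue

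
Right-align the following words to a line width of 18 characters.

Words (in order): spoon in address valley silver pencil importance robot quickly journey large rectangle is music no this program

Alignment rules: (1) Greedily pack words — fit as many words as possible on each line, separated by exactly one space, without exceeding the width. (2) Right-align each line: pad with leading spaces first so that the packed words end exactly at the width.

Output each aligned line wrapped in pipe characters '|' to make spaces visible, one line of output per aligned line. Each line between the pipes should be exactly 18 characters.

Line 1: ['spoon', 'in', 'address'] (min_width=16, slack=2)
Line 2: ['valley', 'silver'] (min_width=13, slack=5)
Line 3: ['pencil', 'importance'] (min_width=17, slack=1)
Line 4: ['robot', 'quickly'] (min_width=13, slack=5)
Line 5: ['journey', 'large'] (min_width=13, slack=5)
Line 6: ['rectangle', 'is', 'music'] (min_width=18, slack=0)
Line 7: ['no', 'this', 'program'] (min_width=15, slack=3)

Answer: |  spoon in address|
|     valley silver|
| pencil importance|
|     robot quickly|
|     journey large|
|rectangle is music|
|   no this program|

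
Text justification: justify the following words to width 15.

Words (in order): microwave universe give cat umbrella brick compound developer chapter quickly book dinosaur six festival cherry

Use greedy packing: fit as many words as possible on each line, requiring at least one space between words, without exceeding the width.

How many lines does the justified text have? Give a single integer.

Answer: 9

Derivation:
Line 1: ['microwave'] (min_width=9, slack=6)
Line 2: ['universe', 'give'] (min_width=13, slack=2)
Line 3: ['cat', 'umbrella'] (min_width=12, slack=3)
Line 4: ['brick', 'compound'] (min_width=14, slack=1)
Line 5: ['developer'] (min_width=9, slack=6)
Line 6: ['chapter', 'quickly'] (min_width=15, slack=0)
Line 7: ['book', 'dinosaur'] (min_width=13, slack=2)
Line 8: ['six', 'festival'] (min_width=12, slack=3)
Line 9: ['cherry'] (min_width=6, slack=9)
Total lines: 9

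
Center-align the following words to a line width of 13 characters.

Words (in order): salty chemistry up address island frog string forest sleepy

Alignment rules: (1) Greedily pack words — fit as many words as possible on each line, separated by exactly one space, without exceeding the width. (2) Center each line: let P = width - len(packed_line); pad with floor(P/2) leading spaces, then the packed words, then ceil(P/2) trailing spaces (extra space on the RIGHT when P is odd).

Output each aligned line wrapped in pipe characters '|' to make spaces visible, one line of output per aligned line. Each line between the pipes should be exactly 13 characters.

Line 1: ['salty'] (min_width=5, slack=8)
Line 2: ['chemistry', 'up'] (min_width=12, slack=1)
Line 3: ['address'] (min_width=7, slack=6)
Line 4: ['island', 'frog'] (min_width=11, slack=2)
Line 5: ['string', 'forest'] (min_width=13, slack=0)
Line 6: ['sleepy'] (min_width=6, slack=7)

Answer: |    salty    |
|chemistry up |
|   address   |
| island frog |
|string forest|
|   sleepy    |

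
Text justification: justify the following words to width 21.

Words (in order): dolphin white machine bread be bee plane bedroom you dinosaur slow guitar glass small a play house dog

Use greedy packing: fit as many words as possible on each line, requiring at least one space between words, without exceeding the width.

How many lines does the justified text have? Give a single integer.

Line 1: ['dolphin', 'white', 'machine'] (min_width=21, slack=0)
Line 2: ['bread', 'be', 'bee', 'plane'] (min_width=18, slack=3)
Line 3: ['bedroom', 'you', 'dinosaur'] (min_width=20, slack=1)
Line 4: ['slow', 'guitar', 'glass'] (min_width=17, slack=4)
Line 5: ['small', 'a', 'play', 'house'] (min_width=18, slack=3)
Line 6: ['dog'] (min_width=3, slack=18)
Total lines: 6

Answer: 6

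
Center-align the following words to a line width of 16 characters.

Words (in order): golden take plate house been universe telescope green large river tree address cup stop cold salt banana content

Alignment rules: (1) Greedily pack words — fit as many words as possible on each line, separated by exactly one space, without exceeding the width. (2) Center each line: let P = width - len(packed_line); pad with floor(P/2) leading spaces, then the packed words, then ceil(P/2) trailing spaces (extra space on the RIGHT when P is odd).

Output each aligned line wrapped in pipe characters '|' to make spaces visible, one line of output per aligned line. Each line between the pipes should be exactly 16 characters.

Answer: |  golden take   |
|plate house been|
|    universe    |
|telescope green |
|large river tree|
|address cup stop|
|cold salt banana|
|    content     |

Derivation:
Line 1: ['golden', 'take'] (min_width=11, slack=5)
Line 2: ['plate', 'house', 'been'] (min_width=16, slack=0)
Line 3: ['universe'] (min_width=8, slack=8)
Line 4: ['telescope', 'green'] (min_width=15, slack=1)
Line 5: ['large', 'river', 'tree'] (min_width=16, slack=0)
Line 6: ['address', 'cup', 'stop'] (min_width=16, slack=0)
Line 7: ['cold', 'salt', 'banana'] (min_width=16, slack=0)
Line 8: ['content'] (min_width=7, slack=9)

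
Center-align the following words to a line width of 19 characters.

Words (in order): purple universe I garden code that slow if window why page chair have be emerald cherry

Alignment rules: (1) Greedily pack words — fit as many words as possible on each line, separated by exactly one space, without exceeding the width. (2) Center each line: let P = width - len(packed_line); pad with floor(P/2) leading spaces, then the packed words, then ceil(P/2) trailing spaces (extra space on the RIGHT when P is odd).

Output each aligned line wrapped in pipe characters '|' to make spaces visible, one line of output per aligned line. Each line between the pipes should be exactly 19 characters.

Line 1: ['purple', 'universe', 'I'] (min_width=17, slack=2)
Line 2: ['garden', 'code', 'that'] (min_width=16, slack=3)
Line 3: ['slow', 'if', 'window', 'why'] (min_width=18, slack=1)
Line 4: ['page', 'chair', 'have', 'be'] (min_width=18, slack=1)
Line 5: ['emerald', 'cherry'] (min_width=14, slack=5)

Answer: | purple universe I |
| garden code that  |
|slow if window why |
|page chair have be |
|  emerald cherry   |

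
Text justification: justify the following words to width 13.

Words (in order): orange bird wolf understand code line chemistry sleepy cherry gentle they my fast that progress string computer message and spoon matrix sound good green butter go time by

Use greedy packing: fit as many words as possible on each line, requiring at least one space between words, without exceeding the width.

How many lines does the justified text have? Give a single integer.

Line 1: ['orange', 'bird'] (min_width=11, slack=2)
Line 2: ['wolf'] (min_width=4, slack=9)
Line 3: ['understand'] (min_width=10, slack=3)
Line 4: ['code', 'line'] (min_width=9, slack=4)
Line 5: ['chemistry'] (min_width=9, slack=4)
Line 6: ['sleepy', 'cherry'] (min_width=13, slack=0)
Line 7: ['gentle', 'they'] (min_width=11, slack=2)
Line 8: ['my', 'fast', 'that'] (min_width=12, slack=1)
Line 9: ['progress'] (min_width=8, slack=5)
Line 10: ['string'] (min_width=6, slack=7)
Line 11: ['computer'] (min_width=8, slack=5)
Line 12: ['message', 'and'] (min_width=11, slack=2)
Line 13: ['spoon', 'matrix'] (min_width=12, slack=1)
Line 14: ['sound', 'good'] (min_width=10, slack=3)
Line 15: ['green', 'butter'] (min_width=12, slack=1)
Line 16: ['go', 'time', 'by'] (min_width=10, slack=3)
Total lines: 16

Answer: 16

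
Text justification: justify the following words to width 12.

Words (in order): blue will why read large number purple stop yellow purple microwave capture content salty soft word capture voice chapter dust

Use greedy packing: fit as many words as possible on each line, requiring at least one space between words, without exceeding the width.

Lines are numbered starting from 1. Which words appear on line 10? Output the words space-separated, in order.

Answer: salty soft

Derivation:
Line 1: ['blue', 'will'] (min_width=9, slack=3)
Line 2: ['why', 'read'] (min_width=8, slack=4)
Line 3: ['large', 'number'] (min_width=12, slack=0)
Line 4: ['purple', 'stop'] (min_width=11, slack=1)
Line 5: ['yellow'] (min_width=6, slack=6)
Line 6: ['purple'] (min_width=6, slack=6)
Line 7: ['microwave'] (min_width=9, slack=3)
Line 8: ['capture'] (min_width=7, slack=5)
Line 9: ['content'] (min_width=7, slack=5)
Line 10: ['salty', 'soft'] (min_width=10, slack=2)
Line 11: ['word', 'capture'] (min_width=12, slack=0)
Line 12: ['voice'] (min_width=5, slack=7)
Line 13: ['chapter', 'dust'] (min_width=12, slack=0)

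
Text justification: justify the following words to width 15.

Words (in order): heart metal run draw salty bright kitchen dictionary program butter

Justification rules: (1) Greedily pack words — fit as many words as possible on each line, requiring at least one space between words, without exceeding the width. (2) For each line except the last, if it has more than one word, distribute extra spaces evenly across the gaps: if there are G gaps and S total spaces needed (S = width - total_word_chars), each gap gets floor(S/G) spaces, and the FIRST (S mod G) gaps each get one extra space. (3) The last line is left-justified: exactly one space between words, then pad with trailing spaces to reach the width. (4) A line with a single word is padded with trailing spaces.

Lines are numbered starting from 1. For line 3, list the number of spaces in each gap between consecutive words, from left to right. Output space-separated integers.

Answer: 2

Derivation:
Line 1: ['heart', 'metal', 'run'] (min_width=15, slack=0)
Line 2: ['draw', 'salty'] (min_width=10, slack=5)
Line 3: ['bright', 'kitchen'] (min_width=14, slack=1)
Line 4: ['dictionary'] (min_width=10, slack=5)
Line 5: ['program', 'butter'] (min_width=14, slack=1)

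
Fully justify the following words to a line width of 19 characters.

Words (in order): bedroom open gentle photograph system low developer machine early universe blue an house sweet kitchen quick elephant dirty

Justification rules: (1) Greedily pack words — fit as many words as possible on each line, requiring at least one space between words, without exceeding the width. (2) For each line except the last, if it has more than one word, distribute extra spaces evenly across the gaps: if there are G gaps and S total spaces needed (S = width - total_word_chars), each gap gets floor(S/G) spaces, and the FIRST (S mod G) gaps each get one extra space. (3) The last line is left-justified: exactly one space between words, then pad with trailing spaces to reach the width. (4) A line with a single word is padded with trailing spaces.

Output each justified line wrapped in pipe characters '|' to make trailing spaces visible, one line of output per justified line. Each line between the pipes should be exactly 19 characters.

Line 1: ['bedroom', 'open', 'gentle'] (min_width=19, slack=0)
Line 2: ['photograph', 'system'] (min_width=17, slack=2)
Line 3: ['low', 'developer'] (min_width=13, slack=6)
Line 4: ['machine', 'early'] (min_width=13, slack=6)
Line 5: ['universe', 'blue', 'an'] (min_width=16, slack=3)
Line 6: ['house', 'sweet', 'kitchen'] (min_width=19, slack=0)
Line 7: ['quick', 'elephant'] (min_width=14, slack=5)
Line 8: ['dirty'] (min_width=5, slack=14)

Answer: |bedroom open gentle|
|photograph   system|
|low       developer|
|machine       early|
|universe   blue  an|
|house sweet kitchen|
|quick      elephant|
|dirty              |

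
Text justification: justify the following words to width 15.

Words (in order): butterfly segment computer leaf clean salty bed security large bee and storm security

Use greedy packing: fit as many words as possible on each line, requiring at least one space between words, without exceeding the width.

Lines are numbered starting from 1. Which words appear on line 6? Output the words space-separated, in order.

Line 1: ['butterfly'] (min_width=9, slack=6)
Line 2: ['segment'] (min_width=7, slack=8)
Line 3: ['computer', 'leaf'] (min_width=13, slack=2)
Line 4: ['clean', 'salty', 'bed'] (min_width=15, slack=0)
Line 5: ['security', 'large'] (min_width=14, slack=1)
Line 6: ['bee', 'and', 'storm'] (min_width=13, slack=2)
Line 7: ['security'] (min_width=8, slack=7)

Answer: bee and storm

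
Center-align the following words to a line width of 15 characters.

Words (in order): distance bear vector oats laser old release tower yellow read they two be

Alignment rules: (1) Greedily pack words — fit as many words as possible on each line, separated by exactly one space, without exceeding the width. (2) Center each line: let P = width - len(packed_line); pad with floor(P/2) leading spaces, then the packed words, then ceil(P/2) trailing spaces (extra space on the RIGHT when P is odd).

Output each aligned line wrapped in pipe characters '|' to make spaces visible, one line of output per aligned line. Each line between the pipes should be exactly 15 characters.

Answer: | distance bear |
|  vector oats  |
|   laser old   |
| release tower |
|  yellow read  |
|  they two be  |

Derivation:
Line 1: ['distance', 'bear'] (min_width=13, slack=2)
Line 2: ['vector', 'oats'] (min_width=11, slack=4)
Line 3: ['laser', 'old'] (min_width=9, slack=6)
Line 4: ['release', 'tower'] (min_width=13, slack=2)
Line 5: ['yellow', 'read'] (min_width=11, slack=4)
Line 6: ['they', 'two', 'be'] (min_width=11, slack=4)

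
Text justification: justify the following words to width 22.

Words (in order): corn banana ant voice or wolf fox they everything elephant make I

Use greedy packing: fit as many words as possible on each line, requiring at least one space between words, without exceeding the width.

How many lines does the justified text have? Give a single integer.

Line 1: ['corn', 'banana', 'ant', 'voice'] (min_width=21, slack=1)
Line 2: ['or', 'wolf', 'fox', 'they'] (min_width=16, slack=6)
Line 3: ['everything', 'elephant'] (min_width=19, slack=3)
Line 4: ['make', 'I'] (min_width=6, slack=16)
Total lines: 4

Answer: 4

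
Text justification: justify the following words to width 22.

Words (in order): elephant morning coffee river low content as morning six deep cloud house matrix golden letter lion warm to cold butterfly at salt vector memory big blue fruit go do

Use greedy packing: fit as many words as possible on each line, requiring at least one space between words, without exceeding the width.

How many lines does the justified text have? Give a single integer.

Answer: 9

Derivation:
Line 1: ['elephant', 'morning'] (min_width=16, slack=6)
Line 2: ['coffee', 'river', 'low'] (min_width=16, slack=6)
Line 3: ['content', 'as', 'morning', 'six'] (min_width=22, slack=0)
Line 4: ['deep', 'cloud', 'house'] (min_width=16, slack=6)
Line 5: ['matrix', 'golden', 'letter'] (min_width=20, slack=2)
Line 6: ['lion', 'warm', 'to', 'cold'] (min_width=17, slack=5)
Line 7: ['butterfly', 'at', 'salt'] (min_width=17, slack=5)
Line 8: ['vector', 'memory', 'big', 'blue'] (min_width=22, slack=0)
Line 9: ['fruit', 'go', 'do'] (min_width=11, slack=11)
Total lines: 9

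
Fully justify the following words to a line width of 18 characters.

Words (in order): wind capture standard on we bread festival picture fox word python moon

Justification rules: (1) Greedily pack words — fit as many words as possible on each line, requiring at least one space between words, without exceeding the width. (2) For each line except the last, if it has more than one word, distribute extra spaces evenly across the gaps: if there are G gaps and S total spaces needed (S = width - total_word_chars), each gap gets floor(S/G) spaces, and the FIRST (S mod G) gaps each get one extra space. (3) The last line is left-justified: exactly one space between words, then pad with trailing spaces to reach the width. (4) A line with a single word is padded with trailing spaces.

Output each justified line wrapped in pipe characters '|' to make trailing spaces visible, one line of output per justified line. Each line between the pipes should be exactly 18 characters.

Answer: |wind       capture|
|standard   on   we|
|bread     festival|
|picture  fox  word|
|python moon       |

Derivation:
Line 1: ['wind', 'capture'] (min_width=12, slack=6)
Line 2: ['standard', 'on', 'we'] (min_width=14, slack=4)
Line 3: ['bread', 'festival'] (min_width=14, slack=4)
Line 4: ['picture', 'fox', 'word'] (min_width=16, slack=2)
Line 5: ['python', 'moon'] (min_width=11, slack=7)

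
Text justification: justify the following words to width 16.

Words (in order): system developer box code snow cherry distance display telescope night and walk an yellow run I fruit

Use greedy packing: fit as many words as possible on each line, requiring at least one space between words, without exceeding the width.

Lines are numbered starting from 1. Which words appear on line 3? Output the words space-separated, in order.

Answer: cherry distance

Derivation:
Line 1: ['system', 'developer'] (min_width=16, slack=0)
Line 2: ['box', 'code', 'snow'] (min_width=13, slack=3)
Line 3: ['cherry', 'distance'] (min_width=15, slack=1)
Line 4: ['display'] (min_width=7, slack=9)
Line 5: ['telescope', 'night'] (min_width=15, slack=1)
Line 6: ['and', 'walk', 'an'] (min_width=11, slack=5)
Line 7: ['yellow', 'run', 'I'] (min_width=12, slack=4)
Line 8: ['fruit'] (min_width=5, slack=11)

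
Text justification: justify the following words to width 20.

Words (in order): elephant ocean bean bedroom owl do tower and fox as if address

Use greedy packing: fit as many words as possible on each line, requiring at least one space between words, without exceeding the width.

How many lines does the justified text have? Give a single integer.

Answer: 4

Derivation:
Line 1: ['elephant', 'ocean', 'bean'] (min_width=19, slack=1)
Line 2: ['bedroom', 'owl', 'do', 'tower'] (min_width=20, slack=0)
Line 3: ['and', 'fox', 'as', 'if'] (min_width=13, slack=7)
Line 4: ['address'] (min_width=7, slack=13)
Total lines: 4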